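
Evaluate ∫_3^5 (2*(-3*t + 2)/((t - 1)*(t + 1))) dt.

Factor the denominator: t**2 - 1 = (t + 1)(t - 1).
Partial fractions: 2*(-3*t + 2)/((t - 1)*(t + 1)) = -5/(t + 1) - 1/(t - 1).
An antiderivative is F(t) = -log(t - 1) - 5*log(t + 1).
Then F(5) - F(3) = (-5*log(3) - 7*log(2)) - (-11*log(2)) = -5*log(3) + 4*log(2).

-5*log(3) + 4*log(2)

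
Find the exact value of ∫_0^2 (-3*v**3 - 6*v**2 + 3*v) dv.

-22

By the power rule, an antiderivative is F(v) = -3*v**4/4 - 2*v**3 + 3*v**2/2.
Then F(2) - F(0) = (-22) - (0) = -22.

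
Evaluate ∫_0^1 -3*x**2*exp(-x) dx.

Integrate by parts twice (u = x^2, dv = -3*exp(-x) dx).
An antiderivative is F(x) = (3*x**2 + 6*x + 6)*exp(-x).
Then F(1) - F(0) = (15*exp(-1)) - (6) = -6 + 15*exp(-1).

-6 + 15*exp(-1)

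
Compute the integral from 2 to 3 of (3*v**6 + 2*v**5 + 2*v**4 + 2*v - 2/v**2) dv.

125282/105

By the power rule, an antiderivative is F(v) = 3*v**7/7 + v**6/3 + 2*v**5/5 + v**2 + 2/v.
Then F(3) - F(2) = (135151/105) - (9869/105) = 125282/105.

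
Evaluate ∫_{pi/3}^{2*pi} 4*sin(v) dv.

An antiderivative is F(v) = -4*cos(v).
Then F(2*pi) - F(pi/3) = (-4) - (-2) = -2.

-2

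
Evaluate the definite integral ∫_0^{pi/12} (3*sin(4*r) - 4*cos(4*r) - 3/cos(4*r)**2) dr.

An antiderivative is F(r) = -sin(4*r) - 3*cos(4*r)/4 - 3*tan(4*r)/4.
Then F(pi/12) - F(0) = (-5*sqrt(3)/4 - 3/8) - (-3/4) = 3/8 - 5*sqrt(3)/4.

3/8 - 5*sqrt(3)/4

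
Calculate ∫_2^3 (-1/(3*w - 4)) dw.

-log(5)/3 + log(2)/3

An antiderivative is F(w) = -log(3*w - 4)/3.
Then F(3) - F(2) = (-log(5)/3) - (-log(2)/3) = -log(5)/3 + log(2)/3.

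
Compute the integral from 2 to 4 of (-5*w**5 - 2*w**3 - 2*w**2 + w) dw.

By the power rule, an antiderivative is F(w) = -5*w**6/6 - w**4/2 - 2*w**3/3 + w**2/2.
Then F(4) - F(2) = (-3576) - (-194/3) = -10534/3.

-10534/3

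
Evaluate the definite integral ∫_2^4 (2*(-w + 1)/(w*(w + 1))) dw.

-4*log(5) + 2*log(2) + 4*log(3)

Factor the denominator: w**2 + w = (w + 1)w.
Partial fractions: 2*(-w + 1)/(w*(w + 1)) = -4/(w + 1) + 2/w.
An antiderivative is F(w) = 2*log(w) - 4*log(w + 1).
Then F(4) - F(2) = (-4*log(5) + 4*log(2)) - (log(4/81)) = -4*log(5) + 2*log(2) + 4*log(3).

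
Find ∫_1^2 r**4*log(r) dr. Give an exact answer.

-31/25 + 32*log(2)/5

Integrate by parts once (u = ln r, dv = r**4 dr).
An antiderivative is F(r) = r**5*(5*log(r) - 1)/25.
Then F(2) - F(1) = (-32/25 + 32*log(2)/5) - (-1/25) = -31/25 + 32*log(2)/5.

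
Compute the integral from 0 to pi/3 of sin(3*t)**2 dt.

Use the identity sin^2(3*t) = (1 - cos(6*t))/2.
An antiderivative is F(t) = t/2 - sin(6*t)/12.
Then F(pi/3) - F(0) = (pi/6) - (0) = pi/6.

pi/6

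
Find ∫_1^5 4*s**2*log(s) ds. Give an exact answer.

-496/9 + 500*log(5)/3

Integrate by parts once (u = ln s, dv = 4*s**2 ds).
An antiderivative is F(s) = 4*s**3*(3*log(s) - 1)/9.
Then F(5) - F(1) = (-500/9 + 500*log(5)/3) - (-4/9) = -496/9 + 500*log(5)/3.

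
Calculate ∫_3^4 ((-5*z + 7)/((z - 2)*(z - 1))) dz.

-log(18)

Factor the denominator: z**2 - 3*z + 2 = (z - 1)(z - 2).
Partial fractions: (-5*z + 7)/((z - 2)*(z - 1)) = -2/(z - 1) - 3/(z - 2).
An antiderivative is F(z) = -3*log(z - 2) - 2*log(z - 1).
Then F(4) - F(3) = (-log(72)) - (-log(4)) = -log(18).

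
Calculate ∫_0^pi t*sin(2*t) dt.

-pi/2

Integrate by parts once (u = t, dv = sin(2*t) dt).
An antiderivative is F(t) = -t*cos(2*t)/2 + sin(2*t)/4.
Then F(pi) - F(0) = (-pi/2) - (0) = -pi/2.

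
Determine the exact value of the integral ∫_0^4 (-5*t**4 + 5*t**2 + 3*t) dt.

By the power rule, an antiderivative is F(t) = -t**5 + 5*t**3/3 + 3*t**2/2.
Then F(4) - F(0) = (-2680/3) - (0) = -2680/3.

-2680/3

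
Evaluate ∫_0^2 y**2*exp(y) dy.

Integrate by parts twice (u = y^2, dv = exp(y) dy).
An antiderivative is F(y) = (y**2 - 2*y + 2)*exp(y).
Then F(2) - F(0) = (2*exp(2)) - (2) = -2 + 2*exp(2).

-2 + 2*exp(2)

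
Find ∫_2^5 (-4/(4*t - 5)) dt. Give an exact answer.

-log(5)

An antiderivative is F(t) = -log(4*t - 5).
Then F(5) - F(2) = (-log(15)) - (-log(3)) = -log(5).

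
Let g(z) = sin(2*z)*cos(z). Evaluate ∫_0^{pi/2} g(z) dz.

2/3

Use the identity sin(2*z)cos(z) = [sin(3*z) + sin(z)]/2.
An antiderivative is F(z) = -cos(z)/2 - cos(3*z)/6.
Then F(pi/2) - F(0) = (0) - (-2/3) = 2/3.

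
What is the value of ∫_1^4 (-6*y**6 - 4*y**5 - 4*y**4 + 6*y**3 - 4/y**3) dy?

-4818897/280

By the power rule, an antiderivative is F(y) = -6*y**7/7 - 2*y**6/3 - 4*y**5/5 + 3*y**4/2 + 2/y**2.
Then F(4) - F(1) = (-14455703/840) - (247/210) = -4818897/280.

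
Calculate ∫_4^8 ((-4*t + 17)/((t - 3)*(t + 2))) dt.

-4*log(5) + 5*log(3)

Factor the denominator: t**2 - t - 6 = (t + 2)(t - 3).
Partial fractions: (-4*t + 17)/((t - 3)*(t + 2)) = -5/(t + 2) + 1/(t - 3).
An antiderivative is F(t) = log(t - 3) - 5*log(t + 2).
Then F(8) - F(4) = (-4*log(5) - 5*log(2)) - (-5*log(3) - 5*log(2)) = -4*log(5) + 5*log(3).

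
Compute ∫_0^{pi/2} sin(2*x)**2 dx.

pi/4

Use the identity sin^2(2*x) = (1 - cos(4*x))/2.
An antiderivative is F(x) = x/2 - sin(4*x)/8.
Then F(pi/2) - F(0) = (pi/4) - (0) = pi/4.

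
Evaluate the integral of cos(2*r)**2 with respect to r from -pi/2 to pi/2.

pi/2

Use the identity cos^2(2*r) = (1 + cos(4*r))/2.
An antiderivative is F(r) = r/2 + sin(4*r)/8.
Then F(pi/2) - F(-pi/2) = (pi/4) - (-pi/4) = pi/2.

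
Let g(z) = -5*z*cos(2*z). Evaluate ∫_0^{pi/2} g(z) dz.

5/2

Integrate by parts once (u = z, dv = -5*cos(2*z) dz).
An antiderivative is F(z) = -5*z*sin(2*z)/2 - 5*cos(2*z)/4.
Then F(pi/2) - F(0) = (5/4) - (-5/4) = 5/2.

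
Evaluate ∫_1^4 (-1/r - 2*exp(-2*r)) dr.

An antiderivative is F(r) = -log(r) + exp(-2*r).
Then F(4) - F(1) = ((1 - log(4**exp(8)))*exp(-8)) - (exp(-2)) = (-log(4**exp(8)) - exp(6) + 1)*exp(-8).

(-log(4**exp(8)) - exp(6) + 1)*exp(-8)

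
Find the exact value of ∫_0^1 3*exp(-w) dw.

3 - 3*exp(-1)

An antiderivative is F(w) = -3*exp(-w).
Then F(1) - F(0) = (-3*exp(-1)) - (-3) = 3 - 3*exp(-1).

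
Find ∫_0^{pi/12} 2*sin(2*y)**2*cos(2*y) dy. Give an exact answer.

Let u = sin(2*y), so du = 2*cos(2*y) dy. When y = 0, u = 0; when y = pi/12, u = 1/2.
The integral becomes ∫ u**2 du from 0 to 1/2, with antiderivative u**3/3.
Back in y: F(y) = sin(2*y)**3/3.
Then F(pi/12) - F(0) = (1/24) - (0) = 1/24.

1/24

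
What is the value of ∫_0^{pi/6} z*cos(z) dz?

Integrate by parts once (u = z, dv = cos(z) dz).
An antiderivative is F(z) = z*sin(z) + cos(z).
Then F(pi/6) - F(0) = (pi/12 + sqrt(3)/2) - (1) = -1 + pi/12 + sqrt(3)/2.

-1 + pi/12 + sqrt(3)/2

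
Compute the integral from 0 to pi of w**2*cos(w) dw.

-2*pi

Integrate by parts twice (u = w^2, dv = cos(w) dw).
An antiderivative is F(w) = w**2*sin(w) + 2*w*cos(w) - 2*sin(w).
Then F(pi) - F(0) = (-2*pi) - (0) = -2*pi.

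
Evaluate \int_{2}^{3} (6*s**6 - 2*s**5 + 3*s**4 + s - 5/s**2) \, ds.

By the power rule, an antiderivative is F(s) = 6*s**7/7 - s**6/3 + 3*s**5/5 + s**2/2 + 5/s.
Then F(3) - F(2) = (374543/210) - (23537/210) = 58501/35.

58501/35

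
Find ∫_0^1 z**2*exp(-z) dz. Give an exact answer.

2 - 5*exp(-1)

Integrate by parts twice (u = z^2, dv = exp(-z) dz).
An antiderivative is F(z) = (-z**2 - 2*z - 2)*exp(-z).
Then F(1) - F(0) = (-5*exp(-1)) - (-2) = 2 - 5*exp(-1).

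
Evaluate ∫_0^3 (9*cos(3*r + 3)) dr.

Let u = 3*r + 3, so du = 3 dr. When r = 0, u = 3; when r = 3, u = 12.
The integral becomes 3·∫ cos(u) du from 3 to 12, with antiderivative 3*sin(u).
Back in r: F(r) = 3*sin(3*r + 3).
Then F(3) - F(0) = (3*sin(12)) - (3*sin(3)) = 3*sin(12) - 3*sin(3).

3*sin(12) - 3*sin(3)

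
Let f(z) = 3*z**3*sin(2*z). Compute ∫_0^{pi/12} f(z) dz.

Integrate by parts 3 times (u = z^3, dv = 3*sin(2*z) dz).
An antiderivative is F(z) = -3*z**3*cos(2*z)/2 + 9*z**2*sin(2*z)/4 + 9*z*cos(2*z)/4 - 9*sin(2*z)/8.
Then F(pi/12) - F(0) = (-9/16 - sqrt(3)*pi**3/2304 + pi**2/128 + 3*sqrt(3)*pi/32) - (0) = -9/16 - sqrt(3)*pi**3/2304 + pi**2/128 + 3*sqrt(3)*pi/32.

-9/16 - sqrt(3)*pi**3/2304 + pi**2/128 + 3*sqrt(3)*pi/32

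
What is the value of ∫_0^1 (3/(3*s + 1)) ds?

Let u = 3*s + 1, so du = 3 ds. When s = 0, u = 1; when s = 1, u = 4.
The integral becomes ∫ 1/u du from 1 to 4, with antiderivative log(u).
Back in s: F(s) = log(3*s + 1).
Then F(1) - F(0) = (log(4)) - (0) = log(4).

log(4)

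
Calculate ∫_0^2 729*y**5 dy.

Let u = 3*y, so du = 3 dy. When y = 0, u = 0; when y = 2, u = 6.
The integral becomes ∫ u**5 du from 0 to 6, with antiderivative u**6/6.
Back in y: F(y) = 243*y**6/2.
Then F(2) - F(0) = (7776) - (0) = 7776.

7776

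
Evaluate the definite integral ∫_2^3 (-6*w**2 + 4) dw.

-34

By the power rule, an antiderivative is F(w) = -2*w**3 + 4*w.
Then F(3) - F(2) = (-42) - (-8) = -34.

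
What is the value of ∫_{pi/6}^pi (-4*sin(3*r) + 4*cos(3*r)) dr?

An antiderivative is F(r) = 4*sin(3*r)/3 + 4*cos(3*r)/3.
Then F(pi) - F(pi/6) = (-4/3) - (4/3) = -8/3.

-8/3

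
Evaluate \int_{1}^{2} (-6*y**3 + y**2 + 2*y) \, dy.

By the power rule, an antiderivative is F(y) = -3*y**4/2 + y**3/3 + y**2.
Then F(2) - F(1) = (-52/3) - (-1/6) = -103/6.

-103/6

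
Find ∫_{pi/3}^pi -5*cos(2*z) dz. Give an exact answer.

5*sqrt(3)/4

An antiderivative is F(z) = -5*sin(2*z)/2.
Then F(pi) - F(pi/3) = (0) - (-5*sqrt(3)/4) = 5*sqrt(3)/4.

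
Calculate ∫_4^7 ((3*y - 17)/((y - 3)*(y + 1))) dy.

-5*log(5) + 11*log(2)

Factor the denominator: y**2 - 2*y - 3 = (y + 1)(y - 3).
Partial fractions: (3*y - 17)/((y - 3)*(y + 1)) = 5/(y + 1) - 2/(y - 3).
An antiderivative is F(y) = -2*log(y - 3) + 5*log(y + 1).
Then F(7) - F(4) = (11*log(2)) - (5*log(5)) = -5*log(5) + 11*log(2).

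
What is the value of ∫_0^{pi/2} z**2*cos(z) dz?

Integrate by parts twice (u = z^2, dv = cos(z) dz).
An antiderivative is F(z) = z**2*sin(z) + 2*z*cos(z) - 2*sin(z).
Then F(pi/2) - F(0) = (-2 + pi**2/4) - (0) = -2 + pi**2/4.

-2 + pi**2/4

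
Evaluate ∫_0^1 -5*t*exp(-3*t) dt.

Integrate by parts once (u = t, dv = -5*exp(-3*t) dt).
An antiderivative is F(t) = (15*t + 5)*exp(-3*t)/9.
Then F(1) - F(0) = (20*exp(-3)/9) - (5/9) = -5/9 + 20*exp(-3)/9.

-5/9 + 20*exp(-3)/9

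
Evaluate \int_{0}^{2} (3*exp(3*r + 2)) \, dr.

Let u = 3*r + 2, so du = 3 dr. When r = 0, u = 2; when r = 2, u = 8.
The integral becomes ∫ exp(u) du from 2 to 8, with antiderivative exp(u).
Back in r: F(r) = exp(3*r + 2).
Then F(2) - F(0) = (exp(8)) - (exp(2)) = -exp(2) + exp(8).

-exp(2) + exp(8)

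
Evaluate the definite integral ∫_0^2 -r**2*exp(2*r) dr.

Integrate by parts twice (u = r^2, dv = -exp(2*r) dr).
An antiderivative is F(r) = (-2*r**2 + 2*r - 1)*exp(2*r)/4.
Then F(2) - F(0) = (-5*exp(4)/4) - (-1/4) = 1/4 - 5*exp(4)/4.

1/4 - 5*exp(4)/4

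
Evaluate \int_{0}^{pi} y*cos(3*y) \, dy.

-2/9

Integrate by parts once (u = y, dv = cos(3*y) dy).
An antiderivative is F(y) = y*sin(3*y)/3 + cos(3*y)/9.
Then F(pi) - F(0) = (-1/9) - (1/9) = -2/9.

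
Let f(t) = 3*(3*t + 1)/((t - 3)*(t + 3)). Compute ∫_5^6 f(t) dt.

-17*log(2) + 13*log(3)

Factor the denominator: t**2 - 9 = (t + 3)(t - 3).
Partial fractions: 3*(3*t + 1)/((t - 3)*(t + 3)) = 4/(t + 3) + 5/(t - 3).
An antiderivative is F(t) = 5*log(t - 3) + 4*log(t + 3).
Then F(6) - F(5) = (13*log(3)) - (17*log(2)) = -17*log(2) + 13*log(3).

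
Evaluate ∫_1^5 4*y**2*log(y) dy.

Integrate by parts once (u = ln y, dv = 4*y**2 dy).
An antiderivative is F(y) = 4*y**3*(3*log(y) - 1)/9.
Then F(5) - F(1) = (-500/9 + 500*log(5)/3) - (-4/9) = -496/9 + 500*log(5)/3.

-496/9 + 500*log(5)/3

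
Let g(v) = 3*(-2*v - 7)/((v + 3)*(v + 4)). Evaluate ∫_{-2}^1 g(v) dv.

-3*log(5) - 3*log(2)

Factor the denominator: v**2 + 7*v + 12 = (v + 4)(v + 3).
Partial fractions: 3*(-2*v - 7)/((v + 3)*(v + 4)) = -3/(v + 4) - 3/(v + 3).
An antiderivative is F(v) = -3*log(v + 3) - 3*log(v + 4).
Then F(1) - F(-2) = (-3*log(5) - 6*log(2)) - (-log(8)) = -3*log(5) - 3*log(2).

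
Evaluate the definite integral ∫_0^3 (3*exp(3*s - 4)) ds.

-(1 - exp(9))*exp(-4)

Let u = 3*s - 4, so du = 3 ds. When s = 0, u = -4; when s = 3, u = 5.
The integral becomes ∫ exp(u) du from -4 to 5, with antiderivative exp(u).
Back in s: F(s) = exp(3*s - 4).
Then F(3) - F(0) = (exp(5)) - (exp(-4)) = -(1 - exp(9))*exp(-4).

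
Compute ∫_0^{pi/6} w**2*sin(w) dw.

-2 - sqrt(3)*pi**2/72 + pi/6 + sqrt(3)

Integrate by parts twice (u = w^2, dv = sin(w) dw).
An antiderivative is F(w) = -w**2*cos(w) + 2*w*sin(w) + 2*cos(w).
Then F(pi/6) - F(0) = (-sqrt(3)*pi**2/72 + pi/6 + sqrt(3)) - (2) = -2 - sqrt(3)*pi**2/72 + pi/6 + sqrt(3).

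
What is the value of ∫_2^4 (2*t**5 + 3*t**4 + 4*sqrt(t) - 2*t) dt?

By the power rule, an antiderivative is F(t) = t**6/3 + 3*t**5/5 + 8*t**(3/2)/3 - t**2.
Then F(4) - F(2) = (29776/15) - (16*sqrt(2)/3 + 548/15) = 29228/15 - 16*sqrt(2)/3.

29228/15 - 16*sqrt(2)/3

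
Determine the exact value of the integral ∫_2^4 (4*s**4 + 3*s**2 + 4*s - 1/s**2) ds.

By the power rule, an antiderivative is F(s) = 4*s**5/5 + s**3 + 2*s**2 + 1/s.
Then F(4) - F(2) = (18309/20) - (421/10) = 17467/20.

17467/20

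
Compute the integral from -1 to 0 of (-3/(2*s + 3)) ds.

An antiderivative is F(s) = -3*log(2*s + 3)/2.
Then F(0) - F(-1) = (-3*log(3)/2) - (0) = -3*log(3)/2.

-3*log(3)/2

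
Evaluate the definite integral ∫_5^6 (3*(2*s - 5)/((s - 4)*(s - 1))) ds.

Factor the denominator: s**2 - 5*s + 4 = (s - 1)(s - 4).
Partial fractions: 3*(2*s - 5)/((s - 4)*(s - 1)) = 3/(s - 1) + 3/(s - 4).
An antiderivative is F(s) = 3*log(s - 4) + 3*log(s - 1).
Then F(6) - F(5) = (3*log(2) + 3*log(5)) - (log(64)) = -3*log(2) + 3*log(5).

-3*log(2) + 3*log(5)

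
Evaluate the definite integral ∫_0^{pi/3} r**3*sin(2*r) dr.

Integrate by parts 3 times (u = r^3, dv = sin(2*r) dr).
An antiderivative is F(r) = -r**3*cos(2*r)/2 + 3*r**2*sin(2*r)/4 + 3*r*cos(2*r)/4 - 3*sin(2*r)/8.
Then F(pi/3) - F(0) = (-pi/8 - 3*sqrt(3)/16 + pi**3/108 + sqrt(3)*pi**2/24) - (0) = -pi/8 - 3*sqrt(3)/16 + pi**3/108 + sqrt(3)*pi**2/24.

-pi/8 - 3*sqrt(3)/16 + pi**3/108 + sqrt(3)*pi**2/24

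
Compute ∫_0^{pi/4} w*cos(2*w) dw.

-1/4 + pi/8

Integrate by parts once (u = w, dv = cos(2*w) dw).
An antiderivative is F(w) = w*sin(2*w)/2 + cos(2*w)/4.
Then F(pi/4) - F(0) = (pi/8) - (1/4) = -1/4 + pi/8.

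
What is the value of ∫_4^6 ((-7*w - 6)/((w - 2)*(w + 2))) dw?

Factor the denominator: w**2 - 4 = (w + 2)(w - 2).
Partial fractions: (-7*w - 6)/((w - 2)*(w + 2)) = -2/(w + 2) - 5/(w - 2).
An antiderivative is F(w) = -5*log(w - 2) - 2*log(w + 2).
Then F(6) - F(4) = (-16*log(2)) - (-7*log(2) - 2*log(3)) = -9*log(2) + 2*log(3).

-9*log(2) + 2*log(3)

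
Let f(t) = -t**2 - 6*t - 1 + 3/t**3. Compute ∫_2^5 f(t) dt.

-20937/200

By the power rule, an antiderivative is F(t) = -t**3/3 - 3*t**2 - t - 3/(2*t**2).
Then F(5) - F(2) = (-18259/150) - (-409/24) = -20937/200.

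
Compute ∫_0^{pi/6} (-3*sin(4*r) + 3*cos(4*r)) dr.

-9/8 + 3*sqrt(3)/8

An antiderivative is F(r) = 3*sin(4*r)/4 + 3*cos(4*r)/4.
Then F(pi/6) - F(0) = (-3/8 + 3*sqrt(3)/8) - (3/4) = -9/8 + 3*sqrt(3)/8.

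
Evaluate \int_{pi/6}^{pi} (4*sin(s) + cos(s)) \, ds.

An antiderivative is F(s) = sin(s) - 4*cos(s).
Then F(pi) - F(pi/6) = (4) - (1/2 - 2*sqrt(3)) = 2*sqrt(3) + 7/2.

2*sqrt(3) + 7/2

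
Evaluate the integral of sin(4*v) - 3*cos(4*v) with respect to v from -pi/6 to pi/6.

An antiderivative is F(v) = -3*sin(4*v)/4 - cos(4*v)/4.
Then F(pi/6) - F(-pi/6) = (1/8 - 3*sqrt(3)/8) - (1/8 + 3*sqrt(3)/8) = -3*sqrt(3)/4.

-3*sqrt(3)/4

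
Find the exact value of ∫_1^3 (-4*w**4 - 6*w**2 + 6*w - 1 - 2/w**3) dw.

By the power rule, an antiderivative is F(w) = -4*w**5/5 - 2*w**3 + 3*w**2 - w + w**(-2).
Then F(3) - F(1) = (-10093/45) - (1/5) = -10102/45.

-10102/45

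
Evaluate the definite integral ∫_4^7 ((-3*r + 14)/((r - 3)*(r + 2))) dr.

log(64/81)

Factor the denominator: r**2 - r - 6 = (r + 2)(r - 3).
Partial fractions: (-3*r + 14)/((r - 3)*(r + 2)) = -4/(r + 2) + 1/(r - 3).
An antiderivative is F(r) = log(r - 3) - 4*log(r + 2).
Then F(7) - F(4) = (-8*log(3) + 2*log(2)) - (-4*log(3) - 4*log(2)) = log(64/81).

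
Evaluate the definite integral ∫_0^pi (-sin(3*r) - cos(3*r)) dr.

An antiderivative is F(r) = -sin(3*r)/3 + cos(3*r)/3.
Then F(pi) - F(0) = (-1/3) - (1/3) = -2/3.

-2/3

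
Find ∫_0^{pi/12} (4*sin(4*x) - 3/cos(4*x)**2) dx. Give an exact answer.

An antiderivative is F(x) = -cos(4*x) - 3*tan(4*x)/4.
Then F(pi/12) - F(0) = (-3*sqrt(3)/4 - 1/2) - (-1) = 1/2 - 3*sqrt(3)/4.

1/2 - 3*sqrt(3)/4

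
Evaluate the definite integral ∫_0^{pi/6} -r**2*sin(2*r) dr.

Integrate by parts twice (u = r^2, dv = -sin(2*r) dr).
An antiderivative is F(r) = r**2*cos(2*r)/2 - r*sin(2*r)/2 - cos(2*r)/4.
Then F(pi/6) - F(0) = (-sqrt(3)*pi/24 - 1/8 + pi**2/144) - (-1/4) = -sqrt(3)*pi/24 + pi**2/144 + 1/8.

-sqrt(3)*pi/24 + pi**2/144 + 1/8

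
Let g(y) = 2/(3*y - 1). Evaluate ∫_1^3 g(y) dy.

4*log(2)/3

An antiderivative is F(y) = 2*log(3*y - 1)/3.
Then F(3) - F(1) = (log(4)) - (2*log(2)/3) = 4*log(2)/3.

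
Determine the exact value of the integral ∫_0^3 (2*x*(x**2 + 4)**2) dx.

711

Let u = x**2 + 4, so du = 2*x dx. When x = 0, u = 4; when x = 3, u = 13.
The integral becomes ∫ u**2 du from 4 to 13, with antiderivative u**3/3.
Back in x: F(x) = (x**2 + 4)**3/3.
Then F(3) - F(0) = (2197/3) - (64/3) = 711.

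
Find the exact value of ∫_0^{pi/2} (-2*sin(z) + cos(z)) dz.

An antiderivative is F(z) = sin(z) + 2*cos(z).
Then F(pi/2) - F(0) = (1) - (2) = -1.

-1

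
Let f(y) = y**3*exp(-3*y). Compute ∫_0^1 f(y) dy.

Integrate by parts 3 times (u = y^3, dv = exp(-3*y) dy).
An antiderivative is F(y) = (-9*y**3 - 9*y**2 - 6*y - 2)*exp(-3*y)/27.
Then F(1) - F(0) = (-26*exp(-3)/27) - (-2/27) = 2/27 - 26*exp(-3)/27.

2/27 - 26*exp(-3)/27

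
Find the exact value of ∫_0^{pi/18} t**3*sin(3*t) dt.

Integrate by parts 3 times (u = t^3, dv = sin(3*t) dt).
An antiderivative is F(t) = -t**3*cos(3*t)/3 + t**2*sin(3*t)/3 + 2*t*cos(3*t)/9 - 2*sin(3*t)/27.
Then F(pi/18) - F(0) = (-1/27 - sqrt(3)*pi**3/34992 + pi**2/1944 + sqrt(3)*pi/162) - (0) = -1/27 - sqrt(3)*pi**3/34992 + pi**2/1944 + sqrt(3)*pi/162.

-1/27 - sqrt(3)*pi**3/34992 + pi**2/1944 + sqrt(3)*pi/162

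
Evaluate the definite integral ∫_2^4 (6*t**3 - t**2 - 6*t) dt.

By the power rule, an antiderivative is F(t) = 3*t**4/2 - t**3/3 - 3*t**2.
Then F(4) - F(2) = (944/3) - (28/3) = 916/3.

916/3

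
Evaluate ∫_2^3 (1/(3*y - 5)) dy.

An antiderivative is F(y) = log(3*y - 5)/3.
Then F(3) - F(2) = (2*log(2)/3) - (0) = 2*log(2)/3.

2*log(2)/3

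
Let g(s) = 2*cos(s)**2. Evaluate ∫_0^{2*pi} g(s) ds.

2*pi

Use the identity cos^2(s) = (1 + cos(2*s))/2.
An antiderivative is F(s) = s + sin(2*s)/2.
Then F(2*pi) - F(0) = (2*pi) - (0) = 2*pi.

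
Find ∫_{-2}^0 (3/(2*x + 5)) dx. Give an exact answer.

3*log(5)/2

An antiderivative is F(x) = 3*log(2*x + 5)/2.
Then F(0) - F(-2) = (3*log(5)/2) - (0) = 3*log(5)/2.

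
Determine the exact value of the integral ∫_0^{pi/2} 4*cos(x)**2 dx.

Use the identity cos^2(x) = (1 + cos(2*x))/2.
An antiderivative is F(x) = 2*x + sin(2*x).
Then F(pi/2) - F(0) = (pi) - (0) = pi.

pi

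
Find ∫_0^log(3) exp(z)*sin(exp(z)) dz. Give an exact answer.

cos(1) - cos(3)

Let u = exp(z), so du = exp(z) dz. When z = 0, u = 1; when z = log(3), u = 3.
The integral becomes ∫ sin(u) du from 1 to 3, with antiderivative -cos(u).
Back in z: F(z) = -cos(exp(z)).
Then F(log(3)) - F(0) = (-cos(3)) - (-cos(1)) = cos(1) - cos(3).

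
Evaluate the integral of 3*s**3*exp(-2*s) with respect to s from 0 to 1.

9/8 - 57*exp(-2)/8

Integrate by parts 3 times (u = s^3, dv = 3*exp(-2*s) ds).
An antiderivative is F(s) = (-12*s**3 - 18*s**2 - 18*s - 9)*exp(-2*s)/8.
Then F(1) - F(0) = (-57*exp(-2)/8) - (-9/8) = 9/8 - 57*exp(-2)/8.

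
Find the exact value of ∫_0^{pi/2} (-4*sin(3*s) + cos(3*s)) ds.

-5/3

An antiderivative is F(s) = sin(3*s)/3 + 4*cos(3*s)/3.
Then F(pi/2) - F(0) = (-1/3) - (4/3) = -5/3.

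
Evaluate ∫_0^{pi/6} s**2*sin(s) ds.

Integrate by parts twice (u = s^2, dv = sin(s) ds).
An antiderivative is F(s) = -s**2*cos(s) + 2*s*sin(s) + 2*cos(s).
Then F(pi/6) - F(0) = (-sqrt(3)*pi**2/72 + pi/6 + sqrt(3)) - (2) = -2 - sqrt(3)*pi**2/72 + pi/6 + sqrt(3).

-2 - sqrt(3)*pi**2/72 + pi/6 + sqrt(3)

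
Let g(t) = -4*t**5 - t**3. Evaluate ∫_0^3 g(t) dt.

-2025/4

By the power rule, an antiderivative is F(t) = -2*t**6/3 - t**4/4.
Then F(3) - F(0) = (-2025/4) - (0) = -2025/4.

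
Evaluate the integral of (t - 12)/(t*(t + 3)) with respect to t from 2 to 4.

-5*log(5) - 4*log(2) + 5*log(7)

Factor the denominator: t**2 + 3*t = (t + 3)t.
Partial fractions: (t - 12)/(t*(t + 3)) = 5/(t + 3) - 4/t.
An antiderivative is F(t) = -4*log(t) + 5*log(t + 3).
Then F(4) - F(2) = (-8*log(2) + 5*log(7)) - (-4*log(2) + 5*log(5)) = -5*log(5) - 4*log(2) + 5*log(7).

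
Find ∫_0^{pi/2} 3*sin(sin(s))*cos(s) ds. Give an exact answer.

Let u = sin(s), so du = cos(s) ds. When s = 0, u = 0; when s = pi/2, u = 1.
The integral becomes 3·∫ sin(u) du from 0 to 1, with antiderivative -3*cos(u).
Back in s: F(s) = -3*cos(sin(s)).
Then F(pi/2) - F(0) = (-3*cos(1)) - (-3) = 3 - 3*cos(1).

3 - 3*cos(1)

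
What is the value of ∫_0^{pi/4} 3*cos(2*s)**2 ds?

3*pi/8

Use the identity cos^2(2*s) = (1 + cos(4*s))/2.
An antiderivative is F(s) = 3*s/2 + 3*sin(4*s)/8.
Then F(pi/4) - F(0) = (3*pi/8) - (0) = 3*pi/8.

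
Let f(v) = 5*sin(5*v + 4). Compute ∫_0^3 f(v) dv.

-cos(19) + cos(4)

Let u = 5*v + 4, so du = 5 dv. When v = 0, u = 4; when v = 3, u = 19.
The integral becomes ∫ sin(u) du from 4 to 19, with antiderivative -cos(u).
Back in v: F(v) = -cos(5*v + 4).
Then F(3) - F(0) = (-cos(19)) - (-cos(4)) = -cos(19) + cos(4).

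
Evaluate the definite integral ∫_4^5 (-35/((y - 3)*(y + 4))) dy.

Factor the denominator: y**2 + y - 12 = (y + 4)(y - 3).
Partial fractions: -35/((y - 3)*(y + 4)) = 5/(y + 4) - 5/(y - 3).
An antiderivative is F(y) = -5*log(y - 3) + 5*log(y + 4).
Then F(5) - F(4) = (-5*log(2) + 10*log(3)) - (15*log(2)) = -20*log(2) + 10*log(3).

-20*log(2) + 10*log(3)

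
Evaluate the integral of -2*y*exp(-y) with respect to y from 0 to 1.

Integrate by parts once (u = y, dv = -2*exp(-y) dy).
An antiderivative is F(y) = (2*y + 2)*exp(-y).
Then F(1) - F(0) = (4*exp(-1)) - (2) = -2 + 4*exp(-1).

-2 + 4*exp(-1)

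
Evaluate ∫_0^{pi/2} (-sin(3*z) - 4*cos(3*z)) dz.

An antiderivative is F(z) = -4*sin(3*z)/3 + cos(3*z)/3.
Then F(pi/2) - F(0) = (4/3) - (1/3) = 1.

1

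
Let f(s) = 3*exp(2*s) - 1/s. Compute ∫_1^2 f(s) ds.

An antiderivative is F(s) = 3*exp(2*s)/2 - log(s).
Then F(2) - F(1) = (-log(2) + 3*exp(4)/2) - (3*exp(2)/2) = -3*exp(2)/2 - log(2) + 3*exp(4)/2.

-3*exp(2)/2 - log(2) + 3*exp(4)/2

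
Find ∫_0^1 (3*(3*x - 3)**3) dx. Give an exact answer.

-81/4

Let u = 3*x - 3, so du = 3 dx. When x = 0, u = -3; when x = 1, u = 0.
The integral becomes ∫ u**3 du from -3 to 0, with antiderivative u**4/4.
Back in x: F(x) = (3*x - 3)**4/4.
Then F(1) - F(0) = (0) - (81/4) = -81/4.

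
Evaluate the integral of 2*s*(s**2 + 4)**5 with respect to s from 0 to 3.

1607571/2

Let u = s**2 + 4, so du = 2*s ds. When s = 0, u = 4; when s = 3, u = 13.
The integral becomes ∫ u**5 du from 4 to 13, with antiderivative u**6/6.
Back in s: F(s) = (s**2 + 4)**6/6.
Then F(3) - F(0) = (4826809/6) - (2048/3) = 1607571/2.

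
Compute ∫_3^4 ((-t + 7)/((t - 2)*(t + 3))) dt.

Factor the denominator: t**2 + t - 6 = (t + 3)(t - 2).
Partial fractions: (-t + 7)/((t - 2)*(t + 3)) = -2/(t + 3) + 1/(t - 2).
An antiderivative is F(t) = log(t - 2) - 2*log(t + 3).
Then F(4) - F(3) = (log(2/49)) - (-log(36)) = log(72/49).

log(72/49)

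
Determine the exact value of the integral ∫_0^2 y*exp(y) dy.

Integrate by parts once (u = y, dv = exp(y) dy).
An antiderivative is F(y) = (y - 1)*exp(y).
Then F(2) - F(0) = (exp(2)) - (-1) = 1 + exp(2).

1 + exp(2)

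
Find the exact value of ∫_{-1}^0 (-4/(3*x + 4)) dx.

-8*log(2)/3

An antiderivative is F(x) = -4*log(3*x + 4)/3.
Then F(0) - F(-1) = (-8*log(2)/3) - (0) = -8*log(2)/3.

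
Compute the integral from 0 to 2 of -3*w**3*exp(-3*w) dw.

Integrate by parts 3 times (u = w^3, dv = -3*exp(-3*w) dw).
An antiderivative is F(w) = (9*w**3 + 9*w**2 + 6*w + 2)*exp(-3*w)/9.
Then F(2) - F(0) = (122*exp(-6)/9) - (2/9) = -2/9 + 122*exp(-6)/9.

-2/9 + 122*exp(-6)/9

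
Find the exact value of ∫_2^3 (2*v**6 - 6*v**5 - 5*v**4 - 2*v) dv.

By the power rule, an antiderivative is F(v) = 2*v**7/7 - v**6 - v**5 - v**2.
Then F(3) - F(2) = (-2493/7) - (-444/7) = -2049/7.

-2049/7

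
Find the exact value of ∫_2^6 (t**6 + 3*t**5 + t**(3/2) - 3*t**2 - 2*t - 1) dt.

-8*sqrt(2)/5 + 72*sqrt(6)/5 + 441172/7

By the power rule, an antiderivative is F(t) = t**7/7 + t**6/2 + 2*t**(5/2)/5 - t**3 - t**2 - t.
Then F(6) - F(2) = (72*sqrt(6)/5 + 441426/7) - (8*sqrt(2)/5 + 254/7) = -8*sqrt(2)/5 + 72*sqrt(6)/5 + 441172/7.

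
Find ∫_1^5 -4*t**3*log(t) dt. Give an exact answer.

156 - 625*log(5)

Integrate by parts once (u = ln t, dv = -4*t**3 dt).
An antiderivative is F(t) = -t**4*(4*log(t) - 1)/4.
Then F(5) - F(1) = (625/4 - 625*log(5)) - (1/4) = 156 - 625*log(5).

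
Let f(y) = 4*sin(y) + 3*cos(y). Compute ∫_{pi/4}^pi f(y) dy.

An antiderivative is F(y) = 3*sin(y) - 4*cos(y).
Then F(pi) - F(pi/4) = (4) - (-sqrt(2)/2) = sqrt(2)/2 + 4.

sqrt(2)/2 + 4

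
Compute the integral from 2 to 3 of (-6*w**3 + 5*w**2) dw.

-395/6

By the power rule, an antiderivative is F(w) = -3*w**4/2 + 5*w**3/3.
Then F(3) - F(2) = (-153/2) - (-32/3) = -395/6.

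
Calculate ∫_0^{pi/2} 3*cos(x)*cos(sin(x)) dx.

Let u = sin(x), so du = cos(x) dx. When x = 0, u = 0; when x = pi/2, u = 1.
The integral becomes 3·∫ cos(u) du from 0 to 1, with antiderivative 3*sin(u).
Back in x: F(x) = 3*sin(sin(x)).
Then F(pi/2) - F(0) = (3*sin(1)) - (0) = 3*sin(1).

3*sin(1)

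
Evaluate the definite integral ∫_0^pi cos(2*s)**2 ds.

pi/2

Use the identity cos^2(2*s) = (1 + cos(4*s))/2.
An antiderivative is F(s) = s/2 + sin(4*s)/8.
Then F(pi) - F(0) = (pi/2) - (0) = pi/2.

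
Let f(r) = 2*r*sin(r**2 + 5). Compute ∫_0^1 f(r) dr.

Let u = r**2 + 5, so du = 2*r dr. When r = 0, u = 5; when r = 1, u = 6.
The integral becomes ∫ sin(u) du from 5 to 6, with antiderivative -cos(u).
Back in r: F(r) = -cos(r**2 + 5).
Then F(1) - F(0) = (-cos(6)) - (-cos(5)) = -cos(6) + cos(5).

-cos(6) + cos(5)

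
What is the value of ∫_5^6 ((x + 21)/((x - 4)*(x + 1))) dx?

Factor the denominator: x**2 - 3*x - 4 = (x + 1)(x - 4).
Partial fractions: (x + 21)/((x - 4)*(x + 1)) = -4/(x + 1) + 5/(x - 4).
An antiderivative is F(x) = 5*log(x - 4) - 4*log(x + 1).
Then F(6) - F(5) = (-4*log(7) + 5*log(2)) - (-4*log(3) - 4*log(2)) = -4*log(7) + 4*log(3) + 9*log(2).

-4*log(7) + 4*log(3) + 9*log(2)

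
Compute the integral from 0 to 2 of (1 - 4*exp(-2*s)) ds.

2*exp(-4)

An antiderivative is F(s) = s + 2*exp(-2*s).
Then F(2) - F(0) = (2*exp(-4) + 2) - (2) = 2*exp(-4).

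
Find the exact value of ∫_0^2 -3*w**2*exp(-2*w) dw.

Integrate by parts twice (u = w^2, dv = -3*exp(-2*w) dw).
An antiderivative is F(w) = (6*w**2 + 6*w + 3)*exp(-2*w)/4.
Then F(2) - F(0) = (39*exp(-4)/4) - (3/4) = -3/4 + 39*exp(-4)/4.

-3/4 + 39*exp(-4)/4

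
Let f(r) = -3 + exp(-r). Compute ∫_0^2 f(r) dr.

-5 - exp(-2)

An antiderivative is F(r) = -3*r - exp(-r).
Then F(2) - F(0) = (-6 - exp(-2)) - (-1) = -5 - exp(-2).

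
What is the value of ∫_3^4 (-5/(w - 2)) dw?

-log(32)

An antiderivative is F(w) = -5*log(w - 2).
Then F(4) - F(3) = (-log(32)) - (0) = -log(32).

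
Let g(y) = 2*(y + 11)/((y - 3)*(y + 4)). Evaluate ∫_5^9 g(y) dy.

Factor the denominator: y**2 + y - 12 = (y + 4)(y - 3).
Partial fractions: 2*(y + 11)/((y - 3)*(y + 4)) = -2/(y + 4) + 4/(y - 3).
An antiderivative is F(y) = 4*log(y - 3) - 2*log(y + 4).
Then F(9) - F(5) = (-2*log(13) + 4*log(2) + 4*log(3)) - (log(16/81)) = -2*log(13) + 8*log(3).

-2*log(13) + 8*log(3)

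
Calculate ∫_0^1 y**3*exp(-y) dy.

6 - 16*exp(-1)

Integrate by parts 3 times (u = y^3, dv = exp(-y) dy).
An antiderivative is F(y) = (-y**3 - 3*y**2 - 6*y - 6)*exp(-y).
Then F(1) - F(0) = (-16*exp(-1)) - (-6) = 6 - 16*exp(-1).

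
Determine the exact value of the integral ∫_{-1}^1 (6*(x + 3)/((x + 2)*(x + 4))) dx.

Factor the denominator: x**2 + 6*x + 8 = (x + 4)(x + 2).
Partial fractions: 6*(x + 3)/((x + 2)*(x + 4)) = 3/(x + 4) + 3/(x + 2).
An antiderivative is F(x) = 3*log(x + 2) + 3*log(x + 4).
Then F(1) - F(-1) = (3*log(3) + 3*log(5)) - (log(27)) = 3*log(5).

3*log(5)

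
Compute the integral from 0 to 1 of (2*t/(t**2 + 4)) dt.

Let u = t**2 + 4, so du = 2*t dt. When t = 0, u = 4; when t = 1, u = 5.
The integral becomes ∫ 1/u du from 4 to 5, with antiderivative log(u).
Back in t: F(t) = log(t**2 + 4).
Then F(1) - F(0) = (log(5)) - (log(4)) = log(5/4).

log(5/4)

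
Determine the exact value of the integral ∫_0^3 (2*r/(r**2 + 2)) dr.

log(11/2)

Let u = r**2 + 2, so du = 2*r dr. When r = 0, u = 2; when r = 3, u = 11.
The integral becomes ∫ 1/u du from 2 to 11, with antiderivative log(u).
Back in r: F(r) = log(r**2 + 2).
Then F(3) - F(0) = (log(11)) - (log(2)) = log(11/2).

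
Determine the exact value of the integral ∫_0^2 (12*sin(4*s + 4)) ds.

-3*cos(12) + 3*cos(4)

Let u = 4*s + 4, so du = 4 ds. When s = 0, u = 4; when s = 2, u = 12.
The integral becomes 3·∫ sin(u) du from 4 to 12, with antiderivative -3*cos(u).
Back in s: F(s) = -3*cos(4*s + 4).
Then F(2) - F(0) = (-3*cos(12)) - (-3*cos(4)) = -3*cos(12) + 3*cos(4).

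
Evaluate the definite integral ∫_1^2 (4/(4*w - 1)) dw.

An antiderivative is F(w) = log(4*w - 1).
Then F(2) - F(1) = (log(7)) - (log(3)) = log(7/3).

log(7/3)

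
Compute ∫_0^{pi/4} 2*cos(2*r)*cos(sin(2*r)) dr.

Let u = sin(2*r), so du = 2*cos(2*r) dr. When r = 0, u = 0; when r = pi/4, u = 1.
The integral becomes ∫ cos(u) du from 0 to 1, with antiderivative sin(u).
Back in r: F(r) = sin(sin(2*r)).
Then F(pi/4) - F(0) = (sin(1)) - (0) = sin(1).

sin(1)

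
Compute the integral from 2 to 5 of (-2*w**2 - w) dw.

-177/2

By the power rule, an antiderivative is F(w) = -2*w**3/3 - w**2/2.
Then F(5) - F(2) = (-575/6) - (-22/3) = -177/2.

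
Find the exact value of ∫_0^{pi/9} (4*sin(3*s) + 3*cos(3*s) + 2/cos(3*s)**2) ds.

An antiderivative is F(s) = sin(3*s) - 4*cos(3*s)/3 + 2*tan(3*s)/3.
Then F(pi/9) - F(0) = (-2/3 + 7*sqrt(3)/6) - (-4/3) = 2/3 + 7*sqrt(3)/6.

2/3 + 7*sqrt(3)/6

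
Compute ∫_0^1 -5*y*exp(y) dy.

Integrate by parts once (u = y, dv = -5*exp(y) dy).
An antiderivative is F(y) = (-5*y + 5)*exp(y).
Then F(1) - F(0) = (0) - (5) = -5.

-5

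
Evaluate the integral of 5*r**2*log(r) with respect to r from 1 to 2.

Integrate by parts once (u = ln r, dv = 5*r**2 dr).
An antiderivative is F(r) = 5*r**3*(3*log(r) - 1)/9.
Then F(2) - F(1) = (-40/9 + 40*log(2)/3) - (-5/9) = -35/9 + 40*log(2)/3.

-35/9 + 40*log(2)/3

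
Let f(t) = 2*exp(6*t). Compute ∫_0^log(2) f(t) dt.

Let u = exp(t), so du = exp(t) dt. When t = 0, u = 1; when t = log(2), u = 2.
The integral becomes 2·∫ u**5 du from 1 to 2, with antiderivative u**6/3.
Back in t: F(t) = exp(6*t)/3.
Then F(log(2)) - F(0) = (64/3) - (1/3) = 21.

21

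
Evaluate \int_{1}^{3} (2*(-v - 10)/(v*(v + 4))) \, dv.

Factor the denominator: v**2 + 4*v = (v + 4)v.
Partial fractions: 2*(-v - 10)/(v*(v + 4)) = 3/(v + 4) - 5/v.
An antiderivative is F(v) = -5*log(v) + 3*log(v + 4).
Then F(3) - F(1) = (-5*log(3) + 3*log(7)) - (3*log(5)) = -5*log(3) - 3*log(5) + 3*log(7).

-5*log(3) - 3*log(5) + 3*log(7)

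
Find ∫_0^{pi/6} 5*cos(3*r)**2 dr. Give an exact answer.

Use the identity cos^2(3*r) = (1 + cos(6*r))/2.
An antiderivative is F(r) = 5*r/2 + 5*sin(6*r)/12.
Then F(pi/6) - F(0) = (5*pi/12) - (0) = 5*pi/12.

5*pi/12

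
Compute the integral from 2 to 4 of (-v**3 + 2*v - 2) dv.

-52

By the power rule, an antiderivative is F(v) = -v**4/4 + v**2 - 2*v.
Then F(4) - F(2) = (-56) - (-4) = -52.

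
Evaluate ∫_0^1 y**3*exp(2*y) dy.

3/8 + exp(2)/8

Integrate by parts 3 times (u = y^3, dv = exp(2*y) dy).
An antiderivative is F(y) = (4*y**3 - 6*y**2 + 6*y - 3)*exp(2*y)/8.
Then F(1) - F(0) = (exp(2)/8) - (-3/8) = 3/8 + exp(2)/8.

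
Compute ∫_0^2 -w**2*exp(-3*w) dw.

-2/27 + 50*exp(-6)/27

Integrate by parts twice (u = w^2, dv = -exp(-3*w) dw).
An antiderivative is F(w) = (9*w**2 + 6*w + 2)*exp(-3*w)/27.
Then F(2) - F(0) = (50*exp(-6)/27) - (2/27) = -2/27 + 50*exp(-6)/27.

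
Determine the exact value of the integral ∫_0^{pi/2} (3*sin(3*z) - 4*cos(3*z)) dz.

An antiderivative is F(z) = -4*sin(3*z)/3 - cos(3*z).
Then F(pi/2) - F(0) = (4/3) - (-1) = 7/3.

7/3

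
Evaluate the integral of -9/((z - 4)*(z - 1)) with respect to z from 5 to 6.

Factor the denominator: z**2 - 5*z + 4 = (z - 1)(z - 4).
Partial fractions: -9/((z - 4)*(z - 1)) = 3/(z - 1) - 3/(z - 4).
An antiderivative is F(z) = -3*log(z - 4) + 3*log(z - 1).
Then F(6) - F(5) = (-3*log(2) + 3*log(5)) - (log(64)) = -9*log(2) + 3*log(5).

-9*log(2) + 3*log(5)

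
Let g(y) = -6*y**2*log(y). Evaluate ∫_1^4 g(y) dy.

Integrate by parts once (u = ln y, dv = -6*y**2 dy).
An antiderivative is F(y) = -2*y**3*(3*log(y) - 1)/3.
Then F(4) - F(1) = (128/3 - 256*log(2)) - (2/3) = 42 - 256*log(2).

42 - 256*log(2)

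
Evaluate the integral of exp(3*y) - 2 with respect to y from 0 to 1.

-7/3 + exp(3)/3

An antiderivative is F(y) = exp(3*y)/3 - 2*y.
Then F(1) - F(0) = (-2 + exp(3)/3) - (1/3) = -7/3 + exp(3)/3.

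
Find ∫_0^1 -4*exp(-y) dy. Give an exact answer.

An antiderivative is F(y) = 4*exp(-y).
Then F(1) - F(0) = (4*exp(-1)) - (4) = -4 + 4*exp(-1).

-4 + 4*exp(-1)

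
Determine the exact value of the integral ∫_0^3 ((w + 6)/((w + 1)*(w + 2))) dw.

Factor the denominator: w**2 + 3*w + 2 = (w + 2)(w + 1).
Partial fractions: (w + 6)/((w + 1)*(w + 2)) = -4/(w + 2) + 5/(w + 1).
An antiderivative is F(w) = 5*log(w + 1) - 4*log(w + 2).
Then F(3) - F(0) = (-4*log(5) + 10*log(2)) - (-log(16)) = -4*log(5) + 14*log(2).

-4*log(5) + 14*log(2)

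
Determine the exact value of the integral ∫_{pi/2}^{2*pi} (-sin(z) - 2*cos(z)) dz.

An antiderivative is F(z) = -2*sin(z) + cos(z).
Then F(2*pi) - F(pi/2) = (1) - (-2) = 3.

3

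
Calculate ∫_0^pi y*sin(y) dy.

pi

Integrate by parts once (u = y, dv = sin(y) dy).
An antiderivative is F(y) = -y*cos(y) + sin(y).
Then F(pi) - F(0) = (pi) - (0) = pi.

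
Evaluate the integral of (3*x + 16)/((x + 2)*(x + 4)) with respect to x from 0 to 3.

Factor the denominator: x**2 + 6*x + 8 = (x + 4)(x + 2).
Partial fractions: (3*x + 16)/((x + 2)*(x + 4)) = -2/(x + 4) + 5/(x + 2).
An antiderivative is F(x) = 5*log(x + 2) - 2*log(x + 4).
Then F(3) - F(0) = (-2*log(7) + 5*log(5)) - (log(2)) = -2*log(7) - log(2) + 5*log(5).

-2*log(7) - log(2) + 5*log(5)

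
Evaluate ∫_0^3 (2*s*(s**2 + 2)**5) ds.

590499/2

Let u = s**2 + 2, so du = 2*s ds. When s = 0, u = 2; when s = 3, u = 11.
The integral becomes ∫ u**5 du from 2 to 11, with antiderivative u**6/6.
Back in s: F(s) = (s**2 + 2)**6/6.
Then F(3) - F(0) = (1771561/6) - (32/3) = 590499/2.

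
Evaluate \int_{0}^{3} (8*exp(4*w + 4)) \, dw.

Let u = 4*w + 4, so du = 4 dw. When w = 0, u = 4; when w = 3, u = 16.
The integral becomes 2·∫ exp(u) du from 4 to 16, with antiderivative 2*exp(u).
Back in w: F(w) = 2*exp(4*w + 4).
Then F(3) - F(0) = (2*exp(16)) - (2*exp(4)) = -2*(1 - exp(12))*exp(4).

-2*(1 - exp(12))*exp(4)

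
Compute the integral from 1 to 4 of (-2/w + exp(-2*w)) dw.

(-8*exp(8)*log(2) - 1 + exp(6))*exp(-8)/2

An antiderivative is F(w) = -2*log(w) - exp(-2*w)/2.
Then F(4) - F(1) = (-4*log(2) - exp(-8)/2) - (-exp(-2)/2) = (-8*exp(8)*log(2) - 1 + exp(6))*exp(-8)/2.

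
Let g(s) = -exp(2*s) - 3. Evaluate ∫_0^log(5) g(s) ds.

-12 - 3*log(5)

An antiderivative is F(s) = -exp(2*s)/2 - 3*s.
Then F(log(5)) - F(0) = (-25/2 - 3*log(5)) - (-1/2) = -12 - 3*log(5).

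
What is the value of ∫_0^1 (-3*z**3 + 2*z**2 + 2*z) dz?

11/12

By the power rule, an antiderivative is F(z) = -3*z**4/4 + 2*z**3/3 + z**2.
Then F(1) - F(0) = (11/12) - (0) = 11/12.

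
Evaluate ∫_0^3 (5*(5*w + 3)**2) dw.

1935

Let u = 5*w + 3, so du = 5 dw. When w = 0, u = 3; when w = 3, u = 18.
The integral becomes ∫ u**2 du from 3 to 18, with antiderivative u**3/3.
Back in w: F(w) = (5*w + 3)**3/3.
Then F(3) - F(0) = (1944) - (9) = 1935.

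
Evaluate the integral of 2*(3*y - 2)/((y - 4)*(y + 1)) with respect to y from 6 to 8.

Factor the denominator: y**2 - 3*y - 4 = (y + 1)(y - 4).
Partial fractions: 2*(3*y - 2)/((y - 4)*(y + 1)) = 2/(y + 1) + 4/(y - 4).
An antiderivative is F(y) = 4*log(y - 4) + 2*log(y + 1).
Then F(8) - F(6) = (4*log(3) + 8*log(2)) - (4*log(2) + 2*log(7)) = -2*log(7) + 4*log(2) + 4*log(3).

-2*log(7) + 4*log(2) + 4*log(3)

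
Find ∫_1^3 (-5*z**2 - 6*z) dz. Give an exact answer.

-202/3

By the power rule, an antiderivative is F(z) = -5*z**3/3 - 3*z**2.
Then F(3) - F(1) = (-72) - (-14/3) = -202/3.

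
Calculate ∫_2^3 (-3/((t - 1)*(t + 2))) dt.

Factor the denominator: t**2 + t - 2 = (t + 2)(t - 1).
Partial fractions: -3/((t - 1)*(t + 2)) = 1/(t + 2) - 1/(t - 1).
An antiderivative is F(t) = -log(t - 1) + log(t + 2).
Then F(3) - F(2) = (log(5/2)) - (log(4)) = log(5/8).

log(5/8)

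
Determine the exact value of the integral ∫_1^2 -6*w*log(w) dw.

Integrate by parts once (u = ln w, dv = -6*w dw).
An antiderivative is F(w) = -3*w**2*(2*log(w) - 1)/2.
Then F(2) - F(1) = (6 - 12*log(2)) - (3/2) = 9/2 - 12*log(2).

9/2 - 12*log(2)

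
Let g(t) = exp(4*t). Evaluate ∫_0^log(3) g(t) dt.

20

Let u = exp(t), so du = exp(t) dt. When t = 0, u = 1; when t = log(3), u = 3.
The integral becomes ∫ u**3 du from 1 to 3, with antiderivative u**4/4.
Back in t: F(t) = exp(4*t)/4.
Then F(log(3)) - F(0) = (81/4) - (1/4) = 20.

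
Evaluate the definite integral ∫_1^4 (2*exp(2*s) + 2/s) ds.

-exp(2) + log(16) + exp(8)

An antiderivative is F(s) = exp(2*s) + 2*log(s).
Then F(4) - F(1) = (log(16) + exp(8)) - (exp(2)) = -exp(2) + log(16) + exp(8).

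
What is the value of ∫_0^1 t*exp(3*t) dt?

Integrate by parts once (u = t, dv = exp(3*t) dt).
An antiderivative is F(t) = (3*t - 1)*exp(3*t)/9.
Then F(1) - F(0) = (2*exp(3)/9) - (-1/9) = 1/9 + 2*exp(3)/9.

1/9 + 2*exp(3)/9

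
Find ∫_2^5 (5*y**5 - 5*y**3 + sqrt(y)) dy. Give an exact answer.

By the power rule, an antiderivative is F(y) = 5*y**6/6 - 5*y**4/4 + 2*y**(3/2)/3.
Then F(5) - F(2) = (10*sqrt(5)/3 + 146875/12) - (4*sqrt(2)/3 + 100/3) = -4*sqrt(2)/3 + 10*sqrt(5)/3 + 48825/4.

-4*sqrt(2)/3 + 10*sqrt(5)/3 + 48825/4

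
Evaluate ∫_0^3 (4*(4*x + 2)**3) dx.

9600

Let u = 4*x + 2, so du = 4 dx. When x = 0, u = 2; when x = 3, u = 14.
The integral becomes ∫ u**3 du from 2 to 14, with antiderivative u**4/4.
Back in x: F(x) = (4*x + 2)**4/4.
Then F(3) - F(0) = (9604) - (4) = 9600.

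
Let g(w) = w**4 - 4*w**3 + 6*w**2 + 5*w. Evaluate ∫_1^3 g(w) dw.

202/5

By the power rule, an antiderivative is F(w) = w**5/5 - w**4 + 2*w**3 + 5*w**2/2.
Then F(3) - F(1) = (441/10) - (37/10) = 202/5.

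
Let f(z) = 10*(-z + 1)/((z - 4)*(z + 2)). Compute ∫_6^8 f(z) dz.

-5*log(5) + 5*log(2)

Factor the denominator: z**2 - 2*z - 8 = (z + 2)(z - 4).
Partial fractions: 10*(-z + 1)/((z - 4)*(z + 2)) = -5/(z + 2) - 5/(z - 4).
An antiderivative is F(z) = -5*log(z - 4) - 5*log(z + 2).
Then F(8) - F(6) = (-15*log(2) - 5*log(5)) - (-20*log(2)) = -5*log(5) + 5*log(2).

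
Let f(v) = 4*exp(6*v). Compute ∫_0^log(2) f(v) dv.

Let u = exp(v), so du = exp(v) dv. When v = 0, u = 1; when v = log(2), u = 2.
The integral becomes 4·∫ u**5 du from 1 to 2, with antiderivative 2*u**6/3.
Back in v: F(v) = 2*exp(6*v)/3.
Then F(log(2)) - F(0) = (128/3) - (2/3) = 42.

42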